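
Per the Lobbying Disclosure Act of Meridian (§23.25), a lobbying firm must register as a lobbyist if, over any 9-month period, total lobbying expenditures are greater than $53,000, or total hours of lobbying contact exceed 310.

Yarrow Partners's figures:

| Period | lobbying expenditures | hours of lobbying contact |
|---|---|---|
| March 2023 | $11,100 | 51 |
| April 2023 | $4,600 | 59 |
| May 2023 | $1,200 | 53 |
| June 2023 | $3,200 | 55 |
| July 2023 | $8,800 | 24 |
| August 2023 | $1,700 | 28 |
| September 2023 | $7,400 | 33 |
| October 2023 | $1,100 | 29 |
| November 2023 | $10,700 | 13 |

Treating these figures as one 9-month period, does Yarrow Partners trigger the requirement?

Total lobbying expenditures: $11,100 + $4,600 + $1,200 + $3,200 + $8,800 + $1,700 + $7,400 + $1,100 + $10,700 = $49,800 (≤ $53,000).
Total hours of lobbying contact: 51 + 59 + 53 + 55 + 24 + 28 + 33 + 29 + 13 = 345 (> 310).
The test is 'or': at least one threshold is exceeded.

Yes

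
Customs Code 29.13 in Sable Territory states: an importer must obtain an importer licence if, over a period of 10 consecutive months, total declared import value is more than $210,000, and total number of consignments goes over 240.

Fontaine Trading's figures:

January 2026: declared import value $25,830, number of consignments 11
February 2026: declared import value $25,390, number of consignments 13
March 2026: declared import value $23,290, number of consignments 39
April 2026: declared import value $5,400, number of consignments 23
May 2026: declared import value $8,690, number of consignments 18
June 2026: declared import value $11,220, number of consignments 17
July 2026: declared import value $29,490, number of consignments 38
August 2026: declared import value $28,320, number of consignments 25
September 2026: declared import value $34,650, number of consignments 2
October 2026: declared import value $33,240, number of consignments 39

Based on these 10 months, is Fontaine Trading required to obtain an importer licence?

No

Total declared import value: $25,830 + $25,390 + $23,290 + $5,400 + $8,690 + $11,220 + $29,490 + $28,320 + $34,650 + $33,240 = $225,520 (> $210,000).
Total number of consignments: 11 + 13 + 39 + 23 + 18 + 17 + 38 + 25 + 2 + 39 = 225 (≤ 240).
The test is 'and': the rule requires both, and at least one is not exceeded.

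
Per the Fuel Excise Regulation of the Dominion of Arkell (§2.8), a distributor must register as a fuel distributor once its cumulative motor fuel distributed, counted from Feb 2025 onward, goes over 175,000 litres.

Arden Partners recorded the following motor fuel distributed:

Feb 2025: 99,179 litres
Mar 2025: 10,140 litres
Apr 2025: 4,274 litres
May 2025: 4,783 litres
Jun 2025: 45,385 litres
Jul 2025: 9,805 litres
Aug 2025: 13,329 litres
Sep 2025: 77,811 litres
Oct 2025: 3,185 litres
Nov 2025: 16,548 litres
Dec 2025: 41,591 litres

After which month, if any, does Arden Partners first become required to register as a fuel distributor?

Through Feb 2025: 99,179 litres
Through Mar 2025: 109,319 litres
Through Apr 2025: 113,593 litres
Through May 2025: 118,376 litres
Through Jun 2025: 163,761 litres
Through Jul 2025: 173,566 litres
Through Aug 2025: 186,895 litres ← exceeds threshold

Aug 2025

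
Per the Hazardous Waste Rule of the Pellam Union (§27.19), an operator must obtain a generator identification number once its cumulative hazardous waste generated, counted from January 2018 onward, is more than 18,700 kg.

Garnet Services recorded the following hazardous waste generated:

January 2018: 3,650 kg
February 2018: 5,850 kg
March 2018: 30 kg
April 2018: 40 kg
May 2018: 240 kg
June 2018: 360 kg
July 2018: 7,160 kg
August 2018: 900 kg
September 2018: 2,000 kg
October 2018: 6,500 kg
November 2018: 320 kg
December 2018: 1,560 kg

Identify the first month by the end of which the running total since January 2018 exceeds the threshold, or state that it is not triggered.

Through January 2018: 3,650 kg
Through February 2018: 9,500 kg
Through March 2018: 9,530 kg
Through April 2018: 9,570 kg
Through May 2018: 9,810 kg
Through June 2018: 10,170 kg
Through July 2018: 17,330 kg
Through August 2018: 18,230 kg
Through September 2018: 20,230 kg ← exceeds threshold

September 2018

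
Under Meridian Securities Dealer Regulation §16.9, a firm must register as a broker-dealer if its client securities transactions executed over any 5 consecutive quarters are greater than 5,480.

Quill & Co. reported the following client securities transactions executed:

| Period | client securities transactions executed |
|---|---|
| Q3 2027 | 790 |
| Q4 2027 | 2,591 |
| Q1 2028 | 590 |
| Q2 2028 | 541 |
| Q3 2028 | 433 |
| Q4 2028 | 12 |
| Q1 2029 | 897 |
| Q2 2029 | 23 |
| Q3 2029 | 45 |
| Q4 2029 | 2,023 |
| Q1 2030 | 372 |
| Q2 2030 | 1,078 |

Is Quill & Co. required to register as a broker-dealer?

No

Q3 2027–Q3 2028: 790 + 2,591 + 590 + 541 + 433 = 4,945 (under)
Q4 2027–Q4 2028: 2,591 + 590 + 541 + 433 + 12 = 4,167 (under)
Q1 2028–Q1 2029: 590 + 541 + 433 + 12 + 897 = 2,473 (under)
Q2 2028–Q2 2029: 541 + 433 + 12 + 897 + 23 = 1,906 (under)
Q3 2028–Q3 2029: 433 + 12 + 897 + 23 + 45 = 1,410 (under)
Q4 2028–Q4 2029: 12 + 897 + 23 + 45 + 2,023 = 3,000 (under)
Q1 2029–Q1 2030: 897 + 23 + 45 + 2,023 + 372 = 3,360 (under)
Q2 2029–Q2 2030: 23 + 45 + 2,023 + 372 + 1,078 = 3,541 (under)
No window exceeds 5,480.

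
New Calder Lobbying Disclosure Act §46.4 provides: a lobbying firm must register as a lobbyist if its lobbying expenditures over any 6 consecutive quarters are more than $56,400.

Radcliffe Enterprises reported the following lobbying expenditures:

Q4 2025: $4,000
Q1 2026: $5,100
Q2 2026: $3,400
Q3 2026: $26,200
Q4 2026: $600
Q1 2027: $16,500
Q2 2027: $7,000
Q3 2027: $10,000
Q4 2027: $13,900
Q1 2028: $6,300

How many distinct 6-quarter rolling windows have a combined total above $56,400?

Q4 2025–Q1 2027: $4,000 + $5,100 + $3,400 + $26,200 + $600 + $16,500 = $55,800 (under)
Q1 2026–Q2 2027: $5,100 + $3,400 + $26,200 + $600 + $16,500 + $7,000 = $58,800 (over)
Q2 2026–Q3 2027: $3,400 + $26,200 + $600 + $16,500 + $7,000 + $10,000 = $63,700 (over)
Q3 2026–Q4 2027: $26,200 + $600 + $16,500 + $7,000 + $10,000 + $13,900 = $74,200 (over)
Q4 2026–Q1 2028: $600 + $16,500 + $7,000 + $10,000 + $13,900 + $6,300 = $54,300 (under)
3 windows exceed the threshold.

3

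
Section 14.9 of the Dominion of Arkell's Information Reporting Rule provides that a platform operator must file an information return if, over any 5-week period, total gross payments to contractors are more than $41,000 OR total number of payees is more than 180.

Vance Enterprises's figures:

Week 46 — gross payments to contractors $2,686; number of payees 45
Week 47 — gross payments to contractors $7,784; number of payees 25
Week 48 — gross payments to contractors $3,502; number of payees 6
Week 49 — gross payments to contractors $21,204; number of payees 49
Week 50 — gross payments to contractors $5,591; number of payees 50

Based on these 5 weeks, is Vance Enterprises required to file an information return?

Total gross payments to contractors: $2,686 + $7,784 + $3,502 + $21,204 + $5,591 = $40,767 (≤ $41,000).
Total number of payees: 45 + 25 + 6 + 49 + 50 = 175 (≤ 180).
The test is 'or': neither threshold is exceeded.

No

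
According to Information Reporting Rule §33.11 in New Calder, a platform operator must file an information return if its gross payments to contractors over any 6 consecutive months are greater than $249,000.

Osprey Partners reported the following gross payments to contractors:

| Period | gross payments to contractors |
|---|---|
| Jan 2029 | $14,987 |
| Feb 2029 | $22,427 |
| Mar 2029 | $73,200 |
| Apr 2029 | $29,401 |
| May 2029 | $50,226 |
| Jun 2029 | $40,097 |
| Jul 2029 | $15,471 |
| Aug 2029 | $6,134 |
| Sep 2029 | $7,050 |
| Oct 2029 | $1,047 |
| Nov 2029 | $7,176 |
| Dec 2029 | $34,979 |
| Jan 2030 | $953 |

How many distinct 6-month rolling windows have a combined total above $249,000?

0

Jan 2029–Jun 2029: $14,987 + $22,427 + $73,200 + $29,401 + $50,226 + $40,097 = $230,338 (under)
Feb 2029–Jul 2029: $22,427 + $73,200 + $29,401 + $50,226 + $40,097 + $15,471 = $230,822 (under)
Mar 2029–Aug 2029: $73,200 + $29,401 + $50,226 + $40,097 + $15,471 + $6,134 = $214,529 (under)
Apr 2029–Sep 2029: $29,401 + $50,226 + $40,097 + $15,471 + $6,134 + $7,050 = $148,379 (under)
May 2029–Oct 2029: $50,226 + $40,097 + $15,471 + $6,134 + $7,050 + $1,047 = $120,025 (under)
Jun 2029–Nov 2029: $40,097 + $15,471 + $6,134 + $7,050 + $1,047 + $7,176 = $76,975 (under)
Jul 2029–Dec 2029: $15,471 + $6,134 + $7,050 + $1,047 + $7,176 + $34,979 = $71,857 (under)
Aug 2029–Jan 2030: $6,134 + $7,050 + $1,047 + $7,176 + $34,979 + $953 = $57,339 (under)
0 windows exceed the threshold.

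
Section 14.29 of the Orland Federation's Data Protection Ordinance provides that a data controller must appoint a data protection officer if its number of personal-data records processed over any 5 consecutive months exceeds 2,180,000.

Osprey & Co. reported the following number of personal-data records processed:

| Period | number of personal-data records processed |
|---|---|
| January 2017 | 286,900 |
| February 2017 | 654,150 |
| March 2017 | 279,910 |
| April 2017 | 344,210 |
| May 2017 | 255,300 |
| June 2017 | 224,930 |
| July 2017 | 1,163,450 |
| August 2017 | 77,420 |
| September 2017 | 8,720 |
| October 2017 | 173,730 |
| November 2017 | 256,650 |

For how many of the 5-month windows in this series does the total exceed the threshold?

January 2017–May 2017: 286,900 + 654,150 + 279,910 + 344,210 + 255,300 = 1,820,470 (under)
February 2017–June 2017: 654,150 + 279,910 + 344,210 + 255,300 + 224,930 = 1,758,500 (under)
March 2017–July 2017: 279,910 + 344,210 + 255,300 + 224,930 + 1,163,450 = 2,267,800 (over)
April 2017–August 2017: 344,210 + 255,300 + 224,930 + 1,163,450 + 77,420 = 2,065,310 (under)
May 2017–September 2017: 255,300 + 224,930 + 1,163,450 + 77,420 + 8,720 = 1,729,820 (under)
June 2017–October 2017: 224,930 + 1,163,450 + 77,420 + 8,720 + 173,730 = 1,648,250 (under)
July 2017–November 2017: 1,163,450 + 77,420 + 8,720 + 173,730 + 256,650 = 1,679,970 (under)
1 window exceeds the threshold.

1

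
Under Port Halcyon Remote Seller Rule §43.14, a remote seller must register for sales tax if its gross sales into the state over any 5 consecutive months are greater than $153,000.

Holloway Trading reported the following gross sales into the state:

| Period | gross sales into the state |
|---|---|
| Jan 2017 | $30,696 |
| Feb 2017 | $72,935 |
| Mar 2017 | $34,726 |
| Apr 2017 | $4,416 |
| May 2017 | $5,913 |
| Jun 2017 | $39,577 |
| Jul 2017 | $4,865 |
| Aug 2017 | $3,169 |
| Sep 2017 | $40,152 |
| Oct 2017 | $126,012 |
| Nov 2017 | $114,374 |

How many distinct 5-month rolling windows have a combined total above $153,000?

Jan 2017–May 2017: $30,696 + $72,935 + $34,726 + $4,416 + $5,913 = $148,686 (under)
Feb 2017–Jun 2017: $72,935 + $34,726 + $4,416 + $5,913 + $39,577 = $157,567 (over)
Mar 2017–Jul 2017: $34,726 + $4,416 + $5,913 + $39,577 + $4,865 = $89,497 (under)
Apr 2017–Aug 2017: $4,416 + $5,913 + $39,577 + $4,865 + $3,169 = $57,940 (under)
May 2017–Sep 2017: $5,913 + $39,577 + $4,865 + $3,169 + $40,152 = $93,676 (under)
Jun 2017–Oct 2017: $39,577 + $4,865 + $3,169 + $40,152 + $126,012 = $213,775 (over)
Jul 2017–Nov 2017: $4,865 + $3,169 + $40,152 + $126,012 + $114,374 = $288,572 (over)
3 windows exceed the threshold.

3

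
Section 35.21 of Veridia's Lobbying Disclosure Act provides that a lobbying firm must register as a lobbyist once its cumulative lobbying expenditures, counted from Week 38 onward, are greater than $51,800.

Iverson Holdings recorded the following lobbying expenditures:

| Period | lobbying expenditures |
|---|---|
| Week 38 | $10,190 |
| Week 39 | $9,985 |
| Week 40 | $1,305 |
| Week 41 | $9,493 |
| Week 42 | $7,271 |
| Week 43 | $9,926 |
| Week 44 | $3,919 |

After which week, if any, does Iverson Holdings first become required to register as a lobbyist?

Week 44

Through Week 38: $10,190
Through Week 39: $20,175
Through Week 40: $21,480
Through Week 41: $30,973
Through Week 42: $38,244
Through Week 43: $48,170
Through Week 44: $52,089 ← exceeds threshold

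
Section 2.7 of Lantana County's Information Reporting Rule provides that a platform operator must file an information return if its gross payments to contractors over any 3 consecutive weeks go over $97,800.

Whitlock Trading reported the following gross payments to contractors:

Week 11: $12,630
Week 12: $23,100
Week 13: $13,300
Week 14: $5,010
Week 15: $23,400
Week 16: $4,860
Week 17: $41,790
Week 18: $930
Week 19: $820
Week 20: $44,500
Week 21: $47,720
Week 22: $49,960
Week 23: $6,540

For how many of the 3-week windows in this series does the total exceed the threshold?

Week 11–Week 13: $12,630 + $23,100 + $13,300 = $49,030 (under)
Week 12–Week 14: $23,100 + $13,300 + $5,010 = $41,410 (under)
Week 13–Week 15: $13,300 + $5,010 + $23,400 = $41,710 (under)
Week 14–Week 16: $5,010 + $23,400 + $4,860 = $33,270 (under)
Week 15–Week 17: $23,400 + $4,860 + $41,790 = $70,050 (under)
Week 16–Week 18: $4,860 + $41,790 + $930 = $47,580 (under)
Week 17–Week 19: $41,790 + $930 + $820 = $43,540 (under)
Week 18–Week 20: $930 + $820 + $44,500 = $46,250 (under)
Week 19–Week 21: $820 + $44,500 + $47,720 = $93,040 (under)
Week 20–Week 22: $44,500 + $47,720 + $49,960 = $142,180 (over)
Week 21–Week 23: $47,720 + $49,960 + $6,540 = $104,220 (over)
2 windows exceed the threshold.

2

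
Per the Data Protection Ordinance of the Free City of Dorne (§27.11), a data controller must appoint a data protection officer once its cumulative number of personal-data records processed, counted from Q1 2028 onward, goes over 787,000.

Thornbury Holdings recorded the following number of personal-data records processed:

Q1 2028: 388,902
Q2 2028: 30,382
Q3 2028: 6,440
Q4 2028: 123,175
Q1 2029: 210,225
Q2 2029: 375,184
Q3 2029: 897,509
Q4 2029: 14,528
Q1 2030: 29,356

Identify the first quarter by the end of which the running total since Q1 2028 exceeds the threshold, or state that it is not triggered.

Through Q1 2028: 388,902
Through Q2 2028: 419,284
Through Q3 2028: 425,724
Through Q4 2028: 548,899
Through Q1 2029: 759,124
Through Q2 2029: 1,134,308 ← exceeds threshold

Q2 2029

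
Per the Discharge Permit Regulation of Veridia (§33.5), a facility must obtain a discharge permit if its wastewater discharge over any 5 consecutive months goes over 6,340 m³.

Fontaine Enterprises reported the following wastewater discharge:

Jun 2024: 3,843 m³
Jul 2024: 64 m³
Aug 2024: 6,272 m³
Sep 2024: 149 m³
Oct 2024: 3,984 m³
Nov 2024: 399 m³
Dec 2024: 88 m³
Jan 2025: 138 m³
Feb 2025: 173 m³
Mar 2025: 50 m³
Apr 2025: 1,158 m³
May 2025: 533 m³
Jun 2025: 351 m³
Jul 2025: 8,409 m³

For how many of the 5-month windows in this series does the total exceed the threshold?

4

Jun 2024–Oct 2024: 3,843 m³ + 64 m³ + 6,272 m³ + 149 m³ + 3,984 m³ = 14,312 m³ (over)
Jul 2024–Nov 2024: 64 m³ + 6,272 m³ + 149 m³ + 3,984 m³ + 399 m³ = 10,868 m³ (over)
Aug 2024–Dec 2024: 6,272 m³ + 149 m³ + 3,984 m³ + 399 m³ + 88 m³ = 10,892 m³ (over)
Sep 2024–Jan 2025: 149 m³ + 3,984 m³ + 399 m³ + 88 m³ + 138 m³ = 4,758 m³ (under)
Oct 2024–Feb 2025: 3,984 m³ + 399 m³ + 88 m³ + 138 m³ + 173 m³ = 4,782 m³ (under)
Nov 2024–Mar 2025: 399 m³ + 88 m³ + 138 m³ + 173 m³ + 50 m³ = 848 m³ (under)
Dec 2024–Apr 2025: 88 m³ + 138 m³ + 173 m³ + 50 m³ + 1,158 m³ = 1,607 m³ (under)
Jan 2025–May 2025: 138 m³ + 173 m³ + 50 m³ + 1,158 m³ + 533 m³ = 2,052 m³ (under)
Feb 2025–Jun 2025: 173 m³ + 50 m³ + 1,158 m³ + 533 m³ + 351 m³ = 2,265 m³ (under)
Mar 2025–Jul 2025: 50 m³ + 1,158 m³ + 533 m³ + 351 m³ + 8,409 m³ = 10,501 m³ (over)
4 windows exceed the threshold.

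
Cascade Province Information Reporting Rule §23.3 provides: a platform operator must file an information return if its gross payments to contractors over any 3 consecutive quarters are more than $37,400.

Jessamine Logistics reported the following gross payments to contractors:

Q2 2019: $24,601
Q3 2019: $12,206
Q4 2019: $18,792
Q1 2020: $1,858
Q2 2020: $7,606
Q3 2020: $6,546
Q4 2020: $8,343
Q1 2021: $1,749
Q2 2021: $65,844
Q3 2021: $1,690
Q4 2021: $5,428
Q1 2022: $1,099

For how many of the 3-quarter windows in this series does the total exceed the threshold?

4

Q2 2019–Q4 2019: $24,601 + $12,206 + $18,792 = $55,599 (over)
Q3 2019–Q1 2020: $12,206 + $18,792 + $1,858 = $32,856 (under)
Q4 2019–Q2 2020: $18,792 + $1,858 + $7,606 = $28,256 (under)
Q1 2020–Q3 2020: $1,858 + $7,606 + $6,546 = $16,010 (under)
Q2 2020–Q4 2020: $7,606 + $6,546 + $8,343 = $22,495 (under)
Q3 2020–Q1 2021: $6,546 + $8,343 + $1,749 = $16,638 (under)
Q4 2020–Q2 2021: $8,343 + $1,749 + $65,844 = $75,936 (over)
Q1 2021–Q3 2021: $1,749 + $65,844 + $1,690 = $69,283 (over)
Q2 2021–Q4 2021: $65,844 + $1,690 + $5,428 = $72,962 (over)
Q3 2021–Q1 2022: $1,690 + $5,428 + $1,099 = $8,217 (under)
4 windows exceed the threshold.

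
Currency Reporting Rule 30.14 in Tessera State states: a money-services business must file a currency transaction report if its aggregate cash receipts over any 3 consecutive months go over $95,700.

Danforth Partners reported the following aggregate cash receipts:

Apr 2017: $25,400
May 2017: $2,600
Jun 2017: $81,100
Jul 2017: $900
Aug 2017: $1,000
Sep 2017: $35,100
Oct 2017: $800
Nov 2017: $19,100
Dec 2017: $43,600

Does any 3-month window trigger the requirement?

Apr 2017–Jun 2017: $25,400 + $2,600 + $81,100 = $109,100 (over)
May 2017–Jul 2017: $2,600 + $81,100 + $900 = $84,600 (under)
Jun 2017–Aug 2017: $81,100 + $900 + $1,000 = $83,000 (under)
Jul 2017–Sep 2017: $900 + $1,000 + $35,100 = $37,000 (under)
Aug 2017–Oct 2017: $1,000 + $35,100 + $800 = $36,900 (under)
Sep 2017–Nov 2017: $35,100 + $800 + $19,100 = $55,000 (under)
Oct 2017–Dec 2017: $800 + $19,100 + $43,600 = $63,500 (under)
At least one window exceeds $95,700.

Yes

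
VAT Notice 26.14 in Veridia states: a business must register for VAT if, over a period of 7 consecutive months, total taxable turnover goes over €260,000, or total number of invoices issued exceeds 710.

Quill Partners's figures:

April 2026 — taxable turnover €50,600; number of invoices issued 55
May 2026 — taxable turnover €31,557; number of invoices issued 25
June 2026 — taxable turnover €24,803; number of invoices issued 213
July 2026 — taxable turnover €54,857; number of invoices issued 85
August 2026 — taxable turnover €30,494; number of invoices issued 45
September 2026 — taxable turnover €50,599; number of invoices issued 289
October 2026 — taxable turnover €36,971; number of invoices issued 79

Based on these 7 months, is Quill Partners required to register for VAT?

Total taxable turnover: €50,600 + €31,557 + €24,803 + €54,857 + €30,494 + €50,599 + €36,971 = €279,881 (> €260,000).
Total number of invoices issued: 55 + 25 + 213 + 85 + 45 + 289 + 79 = 791 (> 710).
The test is 'or': at least one threshold is exceeded.

Yes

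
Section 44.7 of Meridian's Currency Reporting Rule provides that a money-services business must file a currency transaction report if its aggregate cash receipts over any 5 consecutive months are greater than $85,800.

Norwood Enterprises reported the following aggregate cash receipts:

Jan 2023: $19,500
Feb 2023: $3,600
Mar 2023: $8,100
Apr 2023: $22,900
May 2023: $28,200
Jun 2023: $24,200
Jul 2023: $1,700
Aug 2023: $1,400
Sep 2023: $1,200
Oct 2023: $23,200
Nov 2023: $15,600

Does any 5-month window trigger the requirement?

Jan 2023–May 2023: $19,500 + $3,600 + $8,100 + $22,900 + $28,200 = $82,300 (under)
Feb 2023–Jun 2023: $3,600 + $8,100 + $22,900 + $28,200 + $24,200 = $87,000 (over)
Mar 2023–Jul 2023: $8,100 + $22,900 + $28,200 + $24,200 + $1,700 = $85,100 (under)
Apr 2023–Aug 2023: $22,900 + $28,200 + $24,200 + $1,700 + $1,400 = $78,400 (under)
May 2023–Sep 2023: $28,200 + $24,200 + $1,700 + $1,400 + $1,200 = $56,700 (under)
Jun 2023–Oct 2023: $24,200 + $1,700 + $1,400 + $1,200 + $23,200 = $51,700 (under)
Jul 2023–Nov 2023: $1,700 + $1,400 + $1,200 + $23,200 + $15,600 = $43,100 (under)
At least one window exceeds $85,800.

Yes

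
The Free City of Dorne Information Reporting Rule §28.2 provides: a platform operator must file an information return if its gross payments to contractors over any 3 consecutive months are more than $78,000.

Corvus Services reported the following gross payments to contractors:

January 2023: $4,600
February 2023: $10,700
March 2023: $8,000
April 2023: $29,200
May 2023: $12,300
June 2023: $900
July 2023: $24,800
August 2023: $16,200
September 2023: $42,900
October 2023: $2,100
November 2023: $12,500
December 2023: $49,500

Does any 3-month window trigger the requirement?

Yes

January 2023–March 2023: $4,600 + $10,700 + $8,000 = $23,300 (under)
February 2023–April 2023: $10,700 + $8,000 + $29,200 = $47,900 (under)
March 2023–May 2023: $8,000 + $29,200 + $12,300 = $49,500 (under)
April 2023–June 2023: $29,200 + $12,300 + $900 = $42,400 (under)
May 2023–July 2023: $12,300 + $900 + $24,800 = $38,000 (under)
June 2023–August 2023: $900 + $24,800 + $16,200 = $41,900 (under)
July 2023–September 2023: $24,800 + $16,200 + $42,900 = $83,900 (over)
August 2023–October 2023: $16,200 + $42,900 + $2,100 = $61,200 (under)
September 2023–November 2023: $42,900 + $2,100 + $12,500 = $57,500 (under)
October 2023–December 2023: $2,100 + $12,500 + $49,500 = $64,100 (under)
At least one window exceeds $78,000.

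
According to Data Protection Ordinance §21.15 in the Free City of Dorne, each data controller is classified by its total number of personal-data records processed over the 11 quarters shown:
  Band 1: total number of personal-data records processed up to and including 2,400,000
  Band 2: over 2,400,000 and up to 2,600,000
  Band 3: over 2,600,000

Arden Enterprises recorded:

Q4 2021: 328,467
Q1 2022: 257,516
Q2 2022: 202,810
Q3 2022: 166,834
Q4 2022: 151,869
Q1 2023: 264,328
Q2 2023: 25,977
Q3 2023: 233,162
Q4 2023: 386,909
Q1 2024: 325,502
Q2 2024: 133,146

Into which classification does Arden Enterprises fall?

Band 2

Total number of personal-data records processed: 328,467 + 257,516 + 202,810 + 166,834 + 151,869 + 264,328 + 25,977 + 233,162 + 386,909 + 325,502 + 133,146 = 2,476,520.
2,400,000 < 2,476,520 ≤ 2,600,000, so Band 2 applies.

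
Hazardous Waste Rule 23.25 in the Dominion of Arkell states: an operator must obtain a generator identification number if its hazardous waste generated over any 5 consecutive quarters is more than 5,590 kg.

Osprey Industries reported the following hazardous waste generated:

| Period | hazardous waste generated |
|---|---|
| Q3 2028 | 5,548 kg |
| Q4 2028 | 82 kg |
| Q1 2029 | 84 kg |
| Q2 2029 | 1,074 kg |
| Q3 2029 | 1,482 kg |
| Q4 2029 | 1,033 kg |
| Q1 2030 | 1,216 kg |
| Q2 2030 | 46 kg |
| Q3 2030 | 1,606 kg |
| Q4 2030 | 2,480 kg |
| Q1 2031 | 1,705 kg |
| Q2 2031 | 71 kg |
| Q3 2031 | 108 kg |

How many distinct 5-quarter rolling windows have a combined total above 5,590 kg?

5

Q3 2028–Q3 2029: 5,548 kg + 82 kg + 84 kg + 1,074 kg + 1,482 kg = 8,270 kg (over)
Q4 2028–Q4 2029: 82 kg + 84 kg + 1,074 kg + 1,482 kg + 1,033 kg = 3,755 kg (under)
Q1 2029–Q1 2030: 84 kg + 1,074 kg + 1,482 kg + 1,033 kg + 1,216 kg = 4,889 kg (under)
Q2 2029–Q2 2030: 1,074 kg + 1,482 kg + 1,033 kg + 1,216 kg + 46 kg = 4,851 kg (under)
Q3 2029–Q3 2030: 1,482 kg + 1,033 kg + 1,216 kg + 46 kg + 1,606 kg = 5,383 kg (under)
Q4 2029–Q4 2030: 1,033 kg + 1,216 kg + 46 kg + 1,606 kg + 2,480 kg = 6,381 kg (over)
Q1 2030–Q1 2031: 1,216 kg + 46 kg + 1,606 kg + 2,480 kg + 1,705 kg = 7,053 kg (over)
Q2 2030–Q2 2031: 46 kg + 1,606 kg + 2,480 kg + 1,705 kg + 71 kg = 5,908 kg (over)
Q3 2030–Q3 2031: 1,606 kg + 2,480 kg + 1,705 kg + 71 kg + 108 kg = 5,970 kg (over)
5 windows exceed the threshold.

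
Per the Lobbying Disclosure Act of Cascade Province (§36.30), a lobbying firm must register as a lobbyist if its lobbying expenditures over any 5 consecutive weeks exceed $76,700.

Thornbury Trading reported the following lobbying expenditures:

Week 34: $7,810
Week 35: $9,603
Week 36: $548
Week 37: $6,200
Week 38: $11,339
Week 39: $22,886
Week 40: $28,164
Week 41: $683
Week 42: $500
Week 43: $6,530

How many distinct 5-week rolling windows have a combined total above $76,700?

0

Week 34–Week 38: $7,810 + $9,603 + $548 + $6,200 + $11,339 = $35,500 (under)
Week 35–Week 39: $9,603 + $548 + $6,200 + $11,339 + $22,886 = $50,576 (under)
Week 36–Week 40: $548 + $6,200 + $11,339 + $22,886 + $28,164 = $69,137 (under)
Week 37–Week 41: $6,200 + $11,339 + $22,886 + $28,164 + $683 = $69,272 (under)
Week 38–Week 42: $11,339 + $22,886 + $28,164 + $683 + $500 = $63,572 (under)
Week 39–Week 43: $22,886 + $28,164 + $683 + $500 + $6,530 = $58,763 (under)
0 windows exceed the threshold.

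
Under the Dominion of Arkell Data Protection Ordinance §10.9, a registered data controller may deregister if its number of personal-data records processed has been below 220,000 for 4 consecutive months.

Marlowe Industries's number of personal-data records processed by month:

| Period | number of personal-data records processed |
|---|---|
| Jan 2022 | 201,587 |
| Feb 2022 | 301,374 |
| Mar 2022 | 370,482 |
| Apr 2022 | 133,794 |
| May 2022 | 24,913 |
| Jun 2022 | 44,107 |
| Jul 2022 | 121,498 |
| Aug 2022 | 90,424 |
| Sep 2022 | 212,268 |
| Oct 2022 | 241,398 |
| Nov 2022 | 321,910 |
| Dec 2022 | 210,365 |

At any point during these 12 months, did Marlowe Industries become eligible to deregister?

Months below 220,000: Jan 2022, Apr 2022, May 2022, Jun 2022, Jul 2022, Aug 2022, Sep 2022, Dec 2022.
Longest run of consecutive months below the threshold: 6.
6 ≥ 4, so Marlowe Industries became eligible.

Yes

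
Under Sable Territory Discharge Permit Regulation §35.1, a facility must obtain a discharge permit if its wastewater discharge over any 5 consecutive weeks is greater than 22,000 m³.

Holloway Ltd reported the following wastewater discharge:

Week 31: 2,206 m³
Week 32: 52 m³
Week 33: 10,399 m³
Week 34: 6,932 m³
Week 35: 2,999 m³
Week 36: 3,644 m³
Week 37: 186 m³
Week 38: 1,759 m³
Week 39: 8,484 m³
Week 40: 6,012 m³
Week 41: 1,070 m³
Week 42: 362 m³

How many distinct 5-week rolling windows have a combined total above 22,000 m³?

3

Week 31–Week 35: 2,206 m³ + 52 m³ + 10,399 m³ + 6,932 m³ + 2,999 m³ = 22,588 m³ (over)
Week 32–Week 36: 52 m³ + 10,399 m³ + 6,932 m³ + 2,999 m³ + 3,644 m³ = 24,026 m³ (over)
Week 33–Week 37: 10,399 m³ + 6,932 m³ + 2,999 m³ + 3,644 m³ + 186 m³ = 24,160 m³ (over)
Week 34–Week 38: 6,932 m³ + 2,999 m³ + 3,644 m³ + 186 m³ + 1,759 m³ = 15,520 m³ (under)
Week 35–Week 39: 2,999 m³ + 3,644 m³ + 186 m³ + 1,759 m³ + 8,484 m³ = 17,072 m³ (under)
Week 36–Week 40: 3,644 m³ + 186 m³ + 1,759 m³ + 8,484 m³ + 6,012 m³ = 20,085 m³ (under)
Week 37–Week 41: 186 m³ + 1,759 m³ + 8,484 m³ + 6,012 m³ + 1,070 m³ = 17,511 m³ (under)
Week 38–Week 42: 1,759 m³ + 8,484 m³ + 6,012 m³ + 1,070 m³ + 362 m³ = 17,687 m³ (under)
3 windows exceed the threshold.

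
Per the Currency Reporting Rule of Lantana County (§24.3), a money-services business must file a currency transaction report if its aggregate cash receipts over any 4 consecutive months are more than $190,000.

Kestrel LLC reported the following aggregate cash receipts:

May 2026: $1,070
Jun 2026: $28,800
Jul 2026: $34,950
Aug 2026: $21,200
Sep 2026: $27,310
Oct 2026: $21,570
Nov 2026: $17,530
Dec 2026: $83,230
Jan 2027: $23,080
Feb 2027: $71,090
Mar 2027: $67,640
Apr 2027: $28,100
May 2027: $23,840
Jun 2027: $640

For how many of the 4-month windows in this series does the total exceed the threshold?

May 2026–Aug 2026: $1,070 + $28,800 + $34,950 + $21,200 = $86,020 (under)
Jun 2026–Sep 2026: $28,800 + $34,950 + $21,200 + $27,310 = $112,260 (under)
Jul 2026–Oct 2026: $34,950 + $21,200 + $27,310 + $21,570 = $105,030 (under)
Aug 2026–Nov 2026: $21,200 + $27,310 + $21,570 + $17,530 = $87,610 (under)
Sep 2026–Dec 2026: $27,310 + $21,570 + $17,530 + $83,230 = $149,640 (under)
Oct 2026–Jan 2027: $21,570 + $17,530 + $83,230 + $23,080 = $145,410 (under)
Nov 2026–Feb 2027: $17,530 + $83,230 + $23,080 + $71,090 = $194,930 (over)
Dec 2026–Mar 2027: $83,230 + $23,080 + $71,090 + $67,640 = $245,040 (over)
Jan 2027–Apr 2027: $23,080 + $71,090 + $67,640 + $28,100 = $189,910 (under)
Feb 2027–May 2027: $71,090 + $67,640 + $28,100 + $23,840 = $190,670 (over)
Mar 2027–Jun 2027: $67,640 + $28,100 + $23,840 + $640 = $120,220 (under)
3 windows exceed the threshold.

3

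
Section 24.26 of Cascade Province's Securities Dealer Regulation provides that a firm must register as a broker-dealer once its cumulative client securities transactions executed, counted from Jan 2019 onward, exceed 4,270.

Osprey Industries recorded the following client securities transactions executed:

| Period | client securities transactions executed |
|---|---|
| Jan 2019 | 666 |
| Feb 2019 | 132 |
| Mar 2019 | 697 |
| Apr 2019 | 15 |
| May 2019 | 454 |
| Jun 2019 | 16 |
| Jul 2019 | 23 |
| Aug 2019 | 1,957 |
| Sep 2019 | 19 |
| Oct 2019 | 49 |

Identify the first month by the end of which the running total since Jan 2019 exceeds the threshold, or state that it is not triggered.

Through Jan 2019: 666
Through Feb 2019: 798
Through Mar 2019: 1,495
Through Apr 2019: 1,510
Through May 2019: 1,964
Through Jun 2019: 1,980
Through Jul 2019: 2,003
Through Aug 2019: 3,960
Through Sep 2019: 3,979
Through Oct 2019: 4,028
Final cumulative total 4,028 ≤ 4,270; the threshold is never exceeded.

Not triggered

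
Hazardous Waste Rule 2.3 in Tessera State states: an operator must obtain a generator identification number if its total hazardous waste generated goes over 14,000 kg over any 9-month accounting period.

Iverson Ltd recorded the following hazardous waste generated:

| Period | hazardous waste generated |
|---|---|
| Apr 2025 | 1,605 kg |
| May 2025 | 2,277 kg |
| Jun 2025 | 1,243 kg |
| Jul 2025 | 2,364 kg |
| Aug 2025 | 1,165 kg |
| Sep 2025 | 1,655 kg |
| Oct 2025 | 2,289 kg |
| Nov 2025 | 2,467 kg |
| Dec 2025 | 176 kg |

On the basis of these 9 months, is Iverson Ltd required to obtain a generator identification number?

Total hazardous waste generated: 1,605 kg + 2,277 kg + 1,243 kg + 2,364 kg + 1,165 kg + 1,655 kg + 2,289 kg + 2,467 kg + 176 kg = 15,241 kg.
15,241 kg > 14,000 kg, so the threshold is exceeded.

Yes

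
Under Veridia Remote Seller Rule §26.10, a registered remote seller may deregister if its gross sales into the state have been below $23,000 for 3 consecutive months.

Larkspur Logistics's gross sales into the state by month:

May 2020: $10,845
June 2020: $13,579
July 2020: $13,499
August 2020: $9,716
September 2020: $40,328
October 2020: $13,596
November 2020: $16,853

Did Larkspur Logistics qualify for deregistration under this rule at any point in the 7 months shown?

Months below $23,000: May 2020, June 2020, July 2020, August 2020, October 2020, November 2020.
Longest run of consecutive months below the threshold: 4.
4 ≥ 3, so Larkspur Logistics became eligible.

Yes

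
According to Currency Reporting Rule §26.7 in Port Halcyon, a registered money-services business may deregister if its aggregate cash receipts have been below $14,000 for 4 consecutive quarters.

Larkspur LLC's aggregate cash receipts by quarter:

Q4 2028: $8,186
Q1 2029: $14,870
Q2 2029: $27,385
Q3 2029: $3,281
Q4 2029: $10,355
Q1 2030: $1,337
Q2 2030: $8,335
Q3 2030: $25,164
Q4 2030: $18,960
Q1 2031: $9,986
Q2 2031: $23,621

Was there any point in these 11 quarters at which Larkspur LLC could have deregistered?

Quarters below $14,000: Q4 2028, Q3 2029, Q4 2029, Q1 2030, Q2 2030, Q1 2031.
Longest run of consecutive quarters below the threshold: 4.
4 ≥ 4, so Larkspur LLC became eligible.

Yes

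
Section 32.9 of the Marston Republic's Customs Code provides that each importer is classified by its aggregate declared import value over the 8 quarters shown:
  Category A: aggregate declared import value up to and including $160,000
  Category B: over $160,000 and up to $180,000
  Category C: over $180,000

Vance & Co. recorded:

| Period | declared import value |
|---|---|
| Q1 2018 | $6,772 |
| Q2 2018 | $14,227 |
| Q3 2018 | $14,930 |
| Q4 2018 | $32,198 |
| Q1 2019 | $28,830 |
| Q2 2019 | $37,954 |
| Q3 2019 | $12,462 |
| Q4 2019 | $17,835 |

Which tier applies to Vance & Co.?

Category B

Aggregate declared import value: $6,772 + $14,227 + $14,930 + $32,198 + $28,830 + $37,954 + $12,462 + $17,835 = $165,208.
$160,000 < $165,208 ≤ $180,000, so Category B applies.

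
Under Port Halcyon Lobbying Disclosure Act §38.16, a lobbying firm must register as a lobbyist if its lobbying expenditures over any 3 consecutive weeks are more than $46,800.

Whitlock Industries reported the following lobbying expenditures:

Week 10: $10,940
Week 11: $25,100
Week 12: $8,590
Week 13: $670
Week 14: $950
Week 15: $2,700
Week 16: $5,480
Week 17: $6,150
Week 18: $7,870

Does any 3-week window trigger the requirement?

No

Week 10–Week 12: $10,940 + $25,100 + $8,590 = $44,630 (under)
Week 11–Week 13: $25,100 + $8,590 + $670 = $34,360 (under)
Week 12–Week 14: $8,590 + $670 + $950 = $10,210 (under)
Week 13–Week 15: $670 + $950 + $2,700 = $4,320 (under)
Week 14–Week 16: $950 + $2,700 + $5,480 = $9,130 (under)
Week 15–Week 17: $2,700 + $5,480 + $6,150 = $14,330 (under)
Week 16–Week 18: $5,480 + $6,150 + $7,870 = $19,500 (under)
No window exceeds $46,800.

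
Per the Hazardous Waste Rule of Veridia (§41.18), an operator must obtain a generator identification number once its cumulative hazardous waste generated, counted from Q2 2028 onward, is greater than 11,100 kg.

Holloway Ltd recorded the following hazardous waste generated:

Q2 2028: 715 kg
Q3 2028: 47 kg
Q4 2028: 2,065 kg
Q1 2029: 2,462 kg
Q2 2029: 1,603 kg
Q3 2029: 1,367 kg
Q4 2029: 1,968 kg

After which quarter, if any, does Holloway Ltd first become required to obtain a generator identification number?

Through Q2 2028: 715 kg
Through Q3 2028: 762 kg
Through Q4 2028: 2,827 kg
Through Q1 2029: 5,289 kg
Through Q2 2029: 6,892 kg
Through Q3 2029: 8,259 kg
Through Q4 2029: 10,227 kg
Final cumulative total 10,227 kg ≤ 11,100 kg; the threshold is never exceeded.

Not triggered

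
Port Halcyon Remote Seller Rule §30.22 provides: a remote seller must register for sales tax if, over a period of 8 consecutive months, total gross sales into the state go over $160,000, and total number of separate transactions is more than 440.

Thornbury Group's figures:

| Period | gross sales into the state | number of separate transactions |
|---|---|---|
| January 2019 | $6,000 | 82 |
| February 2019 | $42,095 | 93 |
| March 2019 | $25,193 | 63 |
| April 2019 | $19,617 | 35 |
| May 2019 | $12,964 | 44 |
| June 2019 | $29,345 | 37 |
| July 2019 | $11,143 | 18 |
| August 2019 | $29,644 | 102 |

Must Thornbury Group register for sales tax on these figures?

Total gross sales into the state: $6,000 + $42,095 + $25,193 + $19,617 + $12,964 + $29,345 + $11,143 + $29,644 = $176,001 (> $160,000).
Total number of separate transactions: 82 + 93 + 63 + 35 + 44 + 37 + 18 + 102 = 474 (> 440).
The test is 'and': both thresholds are exceeded.

Yes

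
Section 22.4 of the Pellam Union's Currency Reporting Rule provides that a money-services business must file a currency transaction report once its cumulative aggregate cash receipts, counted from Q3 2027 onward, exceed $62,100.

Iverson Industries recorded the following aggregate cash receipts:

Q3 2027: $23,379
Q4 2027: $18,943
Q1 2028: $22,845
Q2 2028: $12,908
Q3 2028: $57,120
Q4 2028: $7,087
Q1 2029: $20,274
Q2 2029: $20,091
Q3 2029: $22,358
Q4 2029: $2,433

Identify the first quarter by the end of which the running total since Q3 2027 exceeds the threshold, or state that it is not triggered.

Q1 2028

Through Q3 2027: $23,379
Through Q4 2027: $42,322
Through Q1 2028: $65,167 ← exceeds threshold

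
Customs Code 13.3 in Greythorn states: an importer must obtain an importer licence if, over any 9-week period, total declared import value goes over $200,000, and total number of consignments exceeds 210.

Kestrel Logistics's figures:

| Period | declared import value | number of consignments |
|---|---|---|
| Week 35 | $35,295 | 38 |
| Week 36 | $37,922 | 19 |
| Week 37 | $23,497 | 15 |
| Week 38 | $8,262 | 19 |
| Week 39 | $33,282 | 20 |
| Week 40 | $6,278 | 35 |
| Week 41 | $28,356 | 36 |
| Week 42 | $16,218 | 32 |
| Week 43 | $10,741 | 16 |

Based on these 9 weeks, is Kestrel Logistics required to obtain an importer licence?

No

Total declared import value: $35,295 + $37,922 + $23,497 + $8,262 + $33,282 + $6,278 + $28,356 + $16,218 + $10,741 = $199,851 (≤ $200,000).
Total number of consignments: 38 + 19 + 15 + 19 + 20 + 35 + 36 + 32 + 16 = 230 (> 210).
The test is 'and': the rule requires both, and at least one is not exceeded.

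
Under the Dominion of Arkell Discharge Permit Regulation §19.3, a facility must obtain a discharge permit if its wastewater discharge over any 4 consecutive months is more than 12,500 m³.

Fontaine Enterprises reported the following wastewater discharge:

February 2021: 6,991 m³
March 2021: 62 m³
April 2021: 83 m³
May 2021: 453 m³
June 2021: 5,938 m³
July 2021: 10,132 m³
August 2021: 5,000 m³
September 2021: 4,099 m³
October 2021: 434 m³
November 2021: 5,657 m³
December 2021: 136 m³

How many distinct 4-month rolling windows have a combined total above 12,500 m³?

5

February 2021–May 2021: 6,991 m³ + 62 m³ + 83 m³ + 453 m³ = 7,589 m³ (under)
March 2021–June 2021: 62 m³ + 83 m³ + 453 m³ + 5,938 m³ = 6,536 m³ (under)
April 2021–July 2021: 83 m³ + 453 m³ + 5,938 m³ + 10,132 m³ = 16,606 m³ (over)
May 2021–August 2021: 453 m³ + 5,938 m³ + 10,132 m³ + 5,000 m³ = 21,523 m³ (over)
June 2021–September 2021: 5,938 m³ + 10,132 m³ + 5,000 m³ + 4,099 m³ = 25,169 m³ (over)
July 2021–October 2021: 10,132 m³ + 5,000 m³ + 4,099 m³ + 434 m³ = 19,665 m³ (over)
August 2021–November 2021: 5,000 m³ + 4,099 m³ + 434 m³ + 5,657 m³ = 15,190 m³ (over)
September 2021–December 2021: 4,099 m³ + 434 m³ + 5,657 m³ + 136 m³ = 10,326 m³ (under)
5 windows exceed the threshold.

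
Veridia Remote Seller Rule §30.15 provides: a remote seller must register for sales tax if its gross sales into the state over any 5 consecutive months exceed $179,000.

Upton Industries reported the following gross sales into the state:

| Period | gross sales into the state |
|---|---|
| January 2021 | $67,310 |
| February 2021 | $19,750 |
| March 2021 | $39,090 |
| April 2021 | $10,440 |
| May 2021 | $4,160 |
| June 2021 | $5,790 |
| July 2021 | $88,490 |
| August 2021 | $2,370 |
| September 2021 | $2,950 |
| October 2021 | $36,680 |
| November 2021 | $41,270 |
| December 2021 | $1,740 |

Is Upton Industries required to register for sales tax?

January 2021–May 2021: $67,310 + $19,750 + $39,090 + $10,440 + $4,160 = $140,750 (under)
February 2021–June 2021: $19,750 + $39,090 + $10,440 + $4,160 + $5,790 = $79,230 (under)
March 2021–July 2021: $39,090 + $10,440 + $4,160 + $5,790 + $88,490 = $147,970 (under)
April 2021–August 2021: $10,440 + $4,160 + $5,790 + $88,490 + $2,370 = $111,250 (under)
May 2021–September 2021: $4,160 + $5,790 + $88,490 + $2,370 + $2,950 = $103,760 (under)
June 2021–October 2021: $5,790 + $88,490 + $2,370 + $2,950 + $36,680 = $136,280 (under)
July 2021–November 2021: $88,490 + $2,370 + $2,950 + $36,680 + $41,270 = $171,760 (under)
August 2021–December 2021: $2,370 + $2,950 + $36,680 + $41,270 + $1,740 = $85,010 (under)
No window exceeds $179,000.

No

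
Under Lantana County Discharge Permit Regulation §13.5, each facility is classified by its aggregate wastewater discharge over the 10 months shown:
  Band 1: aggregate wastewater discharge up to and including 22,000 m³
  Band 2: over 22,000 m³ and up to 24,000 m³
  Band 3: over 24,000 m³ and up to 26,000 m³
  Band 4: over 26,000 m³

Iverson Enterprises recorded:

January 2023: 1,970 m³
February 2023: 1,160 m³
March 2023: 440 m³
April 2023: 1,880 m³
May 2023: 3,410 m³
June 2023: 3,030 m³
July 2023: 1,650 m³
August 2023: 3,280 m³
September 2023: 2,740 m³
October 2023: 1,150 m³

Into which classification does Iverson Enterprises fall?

Aggregate wastewater discharge: 1,970 m³ + 1,160 m³ + 440 m³ + 1,880 m³ + 3,410 m³ + 3,030 m³ + 1,650 m³ + 3,280 m³ + 2,740 m³ + 1,150 m³ = 20,710 m³.
20,710 m³ ≤ 22,000 m³, so Band 1 applies.

Band 1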